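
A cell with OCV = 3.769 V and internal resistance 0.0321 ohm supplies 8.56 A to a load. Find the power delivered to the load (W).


Step 1: V_terminal = OCV - I*R = 3.769 - 8.56 * 0.0321 = 3.4942 V
Step 2: P_out = V_terminal * I = 3.4942 * 8.56 = 29.91 W

29.91 W


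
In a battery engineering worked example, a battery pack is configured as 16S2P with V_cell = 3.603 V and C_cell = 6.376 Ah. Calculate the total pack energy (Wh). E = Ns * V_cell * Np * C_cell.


V_pack = 16 * 3.603 = 57.648 V
C_pack = 2 * 6.376 = 12.752 Ah
E = V_pack * C_pack = 57.648 * 12.752 = 735.1 Wh

735.1 Wh


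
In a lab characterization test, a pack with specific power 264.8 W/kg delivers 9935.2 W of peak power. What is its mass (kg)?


m = P / SP = 9935.2 / 264.8 = 37.52 kg

37.52 kg


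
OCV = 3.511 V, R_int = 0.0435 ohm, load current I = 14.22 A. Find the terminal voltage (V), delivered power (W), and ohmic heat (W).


Step 1: V_terminal = OCV - I*R = 3.511 - 14.22 * 0.0435 = 2.8924 V
Step 2: P_out = V_terminal * I = 2.8924 * 14.22 = 41.13 W
Step 3: Q = I^2 * R = 14.22^2 * 0.0435 = 8.796 W

V=2.8924 V, P=41.13 W, Q=8.796 W


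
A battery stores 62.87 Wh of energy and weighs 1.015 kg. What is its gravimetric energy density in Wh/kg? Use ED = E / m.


ED = E / m = 62.87 / 1.015 = 61.94 Wh/kg

61.94 Wh/kg


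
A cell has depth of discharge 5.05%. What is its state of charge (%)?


SOC = 100 - DOD = 100 - 5.05 = 94.95%

94.95%


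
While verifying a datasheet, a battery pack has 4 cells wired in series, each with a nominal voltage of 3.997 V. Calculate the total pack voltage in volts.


With 4 cells in series at 3.997 V each, V_pack = 15.988 V

15.988 V


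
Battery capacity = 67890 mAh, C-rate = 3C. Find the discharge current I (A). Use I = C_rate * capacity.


Convert: capacity = 67890 mAh = 67.89 Ah
I = C_rate * capacity = 3 * 67.89 = 203.67 A

203.67 A


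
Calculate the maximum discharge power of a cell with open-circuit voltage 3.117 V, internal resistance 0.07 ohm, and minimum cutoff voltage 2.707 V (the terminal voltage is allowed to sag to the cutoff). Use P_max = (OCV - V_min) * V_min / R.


P_max = (OCV - V_min) * V_min / R = (3.117 - 2.707) * 2.707 / 0.07 = 0.41 * 2.707 / 0.07 = 15.86 W

15.86 W


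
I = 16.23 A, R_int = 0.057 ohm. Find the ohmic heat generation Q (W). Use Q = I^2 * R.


Q = I^2 * R = 16.23^2 * 0.057 = 15.01 W

15.01 W


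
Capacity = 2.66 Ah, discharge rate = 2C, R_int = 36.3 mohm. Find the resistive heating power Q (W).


Convert: R = 36.3 mohm = 0.0363 ohm
Step 1: I = C_rate * capacity = 2 * 2.66 = 5.32 A
Step 2: Q = I^2 * R = 5.32^2 * 0.0363 = 28.302 * 0.0363 = 1.027 W

1.027 W


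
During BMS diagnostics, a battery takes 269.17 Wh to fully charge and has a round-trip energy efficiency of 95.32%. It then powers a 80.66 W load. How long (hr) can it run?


Step 1: E_discharge = eta/100 * E_charge = 95.32/100 * 269.17 = 256.57 Wh
Step 2: t = E_discharge / P = 256.57 / 80.66 = 3.181 hr

3.181 hr


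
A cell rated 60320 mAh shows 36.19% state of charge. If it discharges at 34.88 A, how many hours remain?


Convert: C_total = 60320 mAh = 60.32 Ah
Step 1: remaining = SOC/100 * C_total = 36.19/100 * 60.32 = 21.83 Ah
Step 2: t = remaining / I = 21.83 / 34.88 = 0.6259 hr

0.6259 hr


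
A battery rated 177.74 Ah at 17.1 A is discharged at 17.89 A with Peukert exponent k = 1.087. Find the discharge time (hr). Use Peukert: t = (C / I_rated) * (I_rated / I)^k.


Step 1: t_rated = C / I_rated = 177.74 / 17.1 = 10.394 hr
Step 2: ratio = 17.1 / 17.89 = 0.95584
Step 3: ratio^k = 0.95584^1.087 = 0.95209
Step 4: t = t_rated * ratio^k = 10.394 * 0.95209 = 9.896 hr

9.896 hr


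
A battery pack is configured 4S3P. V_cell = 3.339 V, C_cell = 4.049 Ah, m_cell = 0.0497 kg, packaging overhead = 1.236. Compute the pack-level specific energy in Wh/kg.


Step 1: V_pack = 4 * 3.339 = 13.356 V
Step 2: C_pack = 3 * 4.049 = 12.147 Ah
Step 3: E_pack = V_pack * C_pack = 13.356 * 12.147 = 162.24 Wh
Step 4: m_pack = 4 * 3 * 0.0497 * 1.236 = 0.73715 kg
Step 5: ED = E_pack / m_pack = 162.24 / 0.73715 = 220.1 Wh/kg

220.1 Wh/kg


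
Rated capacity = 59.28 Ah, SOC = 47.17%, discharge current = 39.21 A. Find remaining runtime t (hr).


Step 1: remaining = SOC/100 * C_total = 47.17/100 * 59.28 = 27.962 Ah
Step 2: t = remaining / I = 27.962 / 39.21 = 0.7131 hr

0.7131 hr


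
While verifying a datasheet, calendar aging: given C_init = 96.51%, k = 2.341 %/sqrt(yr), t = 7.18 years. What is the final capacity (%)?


Step 1: sqrt(7.18 yr) = 2.6796
Step 2: drop = 2.341 * 2.6796 = 6.2729
Step 3: C_final = 96.51 - 6.2729 = 90.24%

90.24%


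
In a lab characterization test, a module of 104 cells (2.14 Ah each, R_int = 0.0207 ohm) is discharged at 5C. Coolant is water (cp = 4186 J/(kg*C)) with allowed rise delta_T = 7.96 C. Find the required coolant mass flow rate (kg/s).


Step 1: I = 5 * 2.14 = 10.7 A
Step 2: Q_cell = I^2 * R = 10.7^2 * 0.0207 = 2.3699 W
Step 3: Q_total = 104 * 2.3699 = 246.47 W
Step 4: m_dot = Q_total / (cp * dT) = 246.47 / (4186 * 7.96) = 0.007397 kg/s

0.007397 kg/s


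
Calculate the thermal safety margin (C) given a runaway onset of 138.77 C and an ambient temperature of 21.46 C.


margin = T_onset - T_ambient = 138.77 - 21.46 = 117.31 C

117.31 C


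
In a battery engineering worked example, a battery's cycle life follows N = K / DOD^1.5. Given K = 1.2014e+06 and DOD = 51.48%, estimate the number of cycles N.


Step 1: DOD^1.5 = 51.48^1.5 = 369.37
Step 2: N = 1.2014e+06 / 369.37 = 3253 cycles

3253 cycles


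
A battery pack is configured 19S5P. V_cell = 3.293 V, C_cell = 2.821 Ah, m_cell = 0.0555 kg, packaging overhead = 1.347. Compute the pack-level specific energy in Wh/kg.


Step 1: V_pack = 19 * 3.293 = 62.567 V
Step 2: C_pack = 5 * 2.821 = 14.105 Ah
Step 3: E_pack = V_pack * C_pack = 62.567 * 14.105 = 882.51 Wh
Step 4: m_pack = 19 * 5 * 0.0555 * 1.347 = 7.1021 kg
Step 5: ED = E_pack / m_pack = 882.51 / 7.1021 = 124.3 Wh/kg

124.3 Wh/kg


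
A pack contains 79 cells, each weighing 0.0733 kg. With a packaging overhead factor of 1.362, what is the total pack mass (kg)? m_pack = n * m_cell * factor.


m_pack = n * m_cell * overhead = 79 * 0.0733 * 1.362 = 7.887 kg

7.887 kg


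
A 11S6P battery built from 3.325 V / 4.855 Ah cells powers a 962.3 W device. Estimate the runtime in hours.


Step 1: E_pack = Ns * V_cell * Np * C_cell = 11 * 3.325 * 6 * 4.855 = 1065.4 Wh
Step 2: t = E_pack / P = 1065.4 / 962.3 = 1.107 hr

1.107 hr


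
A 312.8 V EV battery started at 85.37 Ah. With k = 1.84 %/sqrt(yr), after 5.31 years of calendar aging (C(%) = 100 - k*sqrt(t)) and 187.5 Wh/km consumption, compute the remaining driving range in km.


Step 1: capacity retention = 100 - 1.84 * sqrt(5.31) = 100 - 1.84 * 2.3043 = 95.76%
Step 2: C_now = 85.37 * 95.76/100 = 81.75 Ah
Step 3: E_pack = V * C_now = 312.8 * 81.75 = 25571 Wh
Step 4: range = E_pack / consumption = 25571 / 187.5 = 136.4 km

136.4 km


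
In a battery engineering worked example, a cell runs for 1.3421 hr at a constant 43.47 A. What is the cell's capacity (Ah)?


C = I * t = 43.47 * 1.3421 = 58.34 Ah

58.34 Ah


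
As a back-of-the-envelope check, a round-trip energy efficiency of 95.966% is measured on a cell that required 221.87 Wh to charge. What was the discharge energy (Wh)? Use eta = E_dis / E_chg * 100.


E_dis = eta/100 * E_chg = 95.966/100 * 221.87 = 212.9 Wh

212.9 Wh


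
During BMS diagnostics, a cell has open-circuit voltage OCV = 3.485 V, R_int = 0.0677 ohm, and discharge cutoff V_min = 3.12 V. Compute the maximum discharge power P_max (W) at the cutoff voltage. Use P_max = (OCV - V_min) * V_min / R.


P_max = (OCV - V_min) * V_min / R = (3.485 - 3.12) * 3.12 / 0.0677 = 0.365 * 3.12 / 0.0677 = 16.82 W

16.82 W


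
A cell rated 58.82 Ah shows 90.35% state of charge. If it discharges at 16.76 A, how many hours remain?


Step 1: remaining = SOC/100 * C_total = 90.35/100 * 58.82 = 53.144 Ah
Step 2: t = remaining / I = 53.144 / 16.76 = 3.171 hr

3.171 hr


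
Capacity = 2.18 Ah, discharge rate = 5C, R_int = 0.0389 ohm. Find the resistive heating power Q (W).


Step 1: I = C_rate * capacity = 5 * 2.18 = 10.9 A
Step 2: Q = I^2 * R = 10.9^2 * 0.0389 = 118.81 * 0.0389 = 4.622 W

4.622 W


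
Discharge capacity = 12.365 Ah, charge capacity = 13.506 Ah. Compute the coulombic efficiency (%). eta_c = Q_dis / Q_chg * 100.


Coulombic efficiency = 12.365/13.506 * 100% = 91.55%

91.55%


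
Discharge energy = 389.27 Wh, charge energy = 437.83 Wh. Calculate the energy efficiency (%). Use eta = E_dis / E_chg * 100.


Round-trip efficiency = 389.27/437.83 * 100% = 88.91%

88.91%


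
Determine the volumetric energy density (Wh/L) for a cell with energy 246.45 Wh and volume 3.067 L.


Volumetric ED = 246.45 Wh / 3.067 L = 80.36 Wh/L

80.36 Wh/L


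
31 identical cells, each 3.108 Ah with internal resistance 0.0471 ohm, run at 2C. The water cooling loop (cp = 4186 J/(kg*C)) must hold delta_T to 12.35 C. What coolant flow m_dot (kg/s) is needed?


Step 1: I = 2 * 3.108 = 6.216 A
Step 2: Q_cell = I^2 * R = 6.216^2 * 0.0471 = 1.8199 W
Step 3: Q_total = 31 * 1.8199 = 56.417 W
Step 4: m_dot = Q_total / (cp * dT) = 56.417 / (4186 * 12.35) = 0.001091 kg/s

0.001091 kg/s


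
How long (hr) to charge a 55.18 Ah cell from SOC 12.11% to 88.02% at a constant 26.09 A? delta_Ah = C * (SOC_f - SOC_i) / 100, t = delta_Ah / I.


Step 1: dSOC = 88.02% - 12.11% = 75.91%
Step 2: delta_Ah = 55.18 * 75.91 / 100 = 41.887 Ah
Step 3: t = 41.887 / 26.09 = 1.605 hr

1.605 hr


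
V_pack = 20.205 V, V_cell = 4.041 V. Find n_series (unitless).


Rearranging: n = V_pack / V_cell = 20.205 / 4.041 = 5 cells

5


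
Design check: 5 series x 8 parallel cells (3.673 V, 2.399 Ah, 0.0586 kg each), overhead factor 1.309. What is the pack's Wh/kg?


Step 1: V_pack = 5 * 3.673 = 18.365 V
Step 2: C_pack = 8 * 2.399 = 19.192 Ah
Step 3: E_pack = V_pack * C_pack = 18.365 * 19.192 = 352.46 Wh
Step 4: m_pack = 5 * 8 * 0.0586 * 1.309 = 3.0683 kg
Step 5: ED = E_pack / m_pack = 352.46 / 3.0683 = 114.9 Wh/kg

114.9 Wh/kg


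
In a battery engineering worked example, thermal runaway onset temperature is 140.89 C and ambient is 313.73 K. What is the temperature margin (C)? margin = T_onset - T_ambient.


Convert: T_ambient = 313.73 K = 40.58 C
margin = 140.89 - 40.58 = 100.31 C

100.31 C


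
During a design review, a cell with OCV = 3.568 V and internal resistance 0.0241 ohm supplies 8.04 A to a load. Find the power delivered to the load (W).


Step 1: V_terminal = OCV - I*R = 3.568 - 8.04 * 0.0241 = 3.3742 V
Step 2: P_out = V_terminal * I = 3.3742 * 8.04 = 27.13 W

27.13 W


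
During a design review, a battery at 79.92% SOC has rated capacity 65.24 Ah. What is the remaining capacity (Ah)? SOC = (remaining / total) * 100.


remaining = SOC / 100 * total = 79.92 / 100 * 65.24 = 52.14 Ah

52.14 Ah


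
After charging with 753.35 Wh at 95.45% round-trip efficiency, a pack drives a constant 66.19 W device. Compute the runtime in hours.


Step 1: E_discharge = eta/100 * E_charge = 95.45/100 * 753.35 = 719.07 Wh
Step 2: t = E_discharge / P = 719.07 / 66.19 = 10.86 hr

10.86 hr


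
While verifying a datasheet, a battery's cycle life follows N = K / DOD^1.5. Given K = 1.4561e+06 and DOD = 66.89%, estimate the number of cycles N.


DOD^1.5 = 547.07
N = K / DOD^1.5 = 1.4561e+06 / 547.07 = 2662

2662 cycles


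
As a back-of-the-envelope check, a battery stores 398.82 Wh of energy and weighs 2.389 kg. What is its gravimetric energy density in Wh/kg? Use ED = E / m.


ED = E / m = 398.82 / 2.389 = 166.9 Wh/kg

166.9 Wh/kg


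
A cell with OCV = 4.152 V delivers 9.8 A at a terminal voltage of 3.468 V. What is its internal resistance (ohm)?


R = (OCV - V) / I = (4.152 - 3.468) / 9.8 = 0.06980 ohm

0.06980 ohm


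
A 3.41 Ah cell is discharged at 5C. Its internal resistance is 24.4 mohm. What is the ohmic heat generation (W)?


Convert: R = 24.4 mohm = 0.0244 ohm
Step 1: I = C_rate * capacity = 5 * 3.41 = 17.05 A
Step 2: Q = I^2 * R = 17.05^2 * 0.0244 = 290.7 * 0.0244 = 7.093 W

7.093 W


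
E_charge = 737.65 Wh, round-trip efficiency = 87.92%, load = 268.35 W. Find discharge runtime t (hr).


Step 1: E_discharge = eta/100 * E_charge = 87.92/100 * 737.65 = 648.54 Wh
Step 2: t = E_discharge / P = 648.54 / 268.35 = 2.417 hr

2.417 hr


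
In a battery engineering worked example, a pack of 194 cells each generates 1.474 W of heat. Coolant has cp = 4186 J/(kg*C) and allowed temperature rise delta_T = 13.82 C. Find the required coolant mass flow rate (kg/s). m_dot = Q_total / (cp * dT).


Step 1: Total heat Q = 194 * 1.474 W = 285.96 W
Step 2: denom = cp * dT = 4186 * 13.82 = 57851
Step 3: m_dot = 285.96 / 57851 = 0.004943 kg/s

0.004943 kg/s


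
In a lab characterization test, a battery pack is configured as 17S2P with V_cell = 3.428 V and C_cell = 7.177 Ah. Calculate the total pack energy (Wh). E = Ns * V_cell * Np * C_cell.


V_pack = 17 * 3.428 = 58.276 V
C_pack = 2 * 7.177 = 14.354 Ah
E = V_pack * C_pack = 58.276 * 14.354 = 836.5 Wh

836.5 Wh


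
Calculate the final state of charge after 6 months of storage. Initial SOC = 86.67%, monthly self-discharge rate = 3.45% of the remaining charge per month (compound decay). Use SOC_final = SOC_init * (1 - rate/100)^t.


decay = (1 - 3.45/100)^6 = 0.81005
SOC_final = 86.67 * 0.81005 = 70.21%

70.21%


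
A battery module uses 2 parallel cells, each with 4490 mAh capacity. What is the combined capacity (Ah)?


Convert: C_cell = 4490 mAh = 4.49 Ah
C_total = 2 * 4.49 = 8.98 Ah

8.98 Ah


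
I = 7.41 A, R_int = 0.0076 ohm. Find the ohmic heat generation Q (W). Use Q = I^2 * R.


I^2 = 54.908
Q = 54.908 * 0.0076 = 0.4173 W

0.4173 W


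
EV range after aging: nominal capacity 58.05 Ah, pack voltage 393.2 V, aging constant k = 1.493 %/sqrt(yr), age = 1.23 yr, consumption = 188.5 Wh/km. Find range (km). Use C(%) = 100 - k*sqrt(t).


Step 1: capacity retention = 100 - 1.493 * sqrt(1.23) = 100 - 1.493 * 1.1091 = 98.344%
Step 2: C_now = 58.05 * 98.344/100 = 57.089 Ah
Step 3: E_pack = V * C_now = 393.2 * 57.089 = 22447 Wh
Step 4: range = E_pack / consumption = 22447 / 188.5 = 119.1 km

119.1 km


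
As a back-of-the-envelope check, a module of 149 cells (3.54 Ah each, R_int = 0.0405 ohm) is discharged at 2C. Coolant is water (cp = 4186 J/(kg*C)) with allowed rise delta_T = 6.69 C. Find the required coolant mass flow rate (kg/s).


Step 1: I = 2 * 3.54 = 7.08 A
Step 2: Q_cell = I^2 * R = 7.08^2 * 0.0405 = 2.0301 W
Step 3: Q_total = 149 * 2.0301 = 302.48 W
Step 4: m_dot = Q_total / (cp * dT) = 302.48 / (4186 * 6.69) = 0.01080 kg/s

0.01080 kg/s


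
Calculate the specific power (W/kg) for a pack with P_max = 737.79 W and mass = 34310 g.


Convert: m = 34310 g = 34.31 kg
Specific power = 737.79 W / 34.31 kg = 21.50 W/kg

21.50 W/kg


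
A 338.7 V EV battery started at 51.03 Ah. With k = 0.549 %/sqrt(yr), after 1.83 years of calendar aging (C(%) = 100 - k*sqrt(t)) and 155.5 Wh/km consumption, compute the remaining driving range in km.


Step 1: capacity retention = 100 - 0.549 * sqrt(1.83) = 100 - 0.549 * 1.3528 = 99.257%
Step 2: C_now = 51.03 * 99.257/100 = 50.651 Ah
Step 3: E_pack = V * C_now = 338.7 * 50.651 = 17155 Wh
Step 4: range = E_pack / consumption = 17155 / 155.5 = 110.3 km

110.3 km


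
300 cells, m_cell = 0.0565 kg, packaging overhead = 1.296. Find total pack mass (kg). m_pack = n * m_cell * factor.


Cell mass sum = 300 * 0.0565 = 16.95 kg
With overhead 1.296: m_pack = 16.95 * 1.296 = 21.97 kg

21.97 kg


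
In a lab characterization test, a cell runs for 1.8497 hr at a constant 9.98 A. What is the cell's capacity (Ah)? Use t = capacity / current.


C = I * t = 9.98 * 1.8497 = 18.46 Ah

18.46 Ah


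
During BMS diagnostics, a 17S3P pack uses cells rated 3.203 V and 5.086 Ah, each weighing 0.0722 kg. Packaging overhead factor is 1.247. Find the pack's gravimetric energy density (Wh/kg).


Step 1: V_pack = 17 * 3.203 = 54.451 V
Step 2: C_pack = 3 * 5.086 = 15.258 Ah
Step 3: E_pack = V_pack * C_pack = 54.451 * 15.258 = 830.81 Wh
Step 4: m_pack = 17 * 3 * 0.0722 * 1.247 = 4.5917 kg
Step 5: ED = E_pack / m_pack = 830.81 / 4.5917 = 180.9 Wh/kg

180.9 Wh/kg


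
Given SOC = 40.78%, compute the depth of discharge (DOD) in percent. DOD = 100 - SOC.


DOD = 100 - SOC = 100 - 40.78 = 59.22%

59.22%


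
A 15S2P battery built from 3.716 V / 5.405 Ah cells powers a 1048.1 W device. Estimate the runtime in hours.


Step 1: E_pack = Ns * V_cell * Np * C_cell = 15 * 3.716 * 2 * 5.405 = 602.55 Wh
Step 2: t = E_pack / P = 602.55 / 1048.1 = 0.5749 hr

0.5749 hr


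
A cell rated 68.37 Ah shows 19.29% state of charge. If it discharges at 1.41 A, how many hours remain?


Step 1: remaining = SOC/100 * C_total = 19.29/100 * 68.37 = 13.189 Ah
Step 2: t = remaining / I = 13.189 / 1.41 = 9.354 hr

9.354 hr


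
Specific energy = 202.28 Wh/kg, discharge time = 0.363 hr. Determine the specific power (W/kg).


P_specific = E / t = 202.28 / 0.363 = 557.2 W/kg

557.2 W/kg


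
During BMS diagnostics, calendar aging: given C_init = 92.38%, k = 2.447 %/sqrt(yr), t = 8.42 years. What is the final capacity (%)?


sqrt(t) = sqrt(8.42) = 2.9017
C_final = 92.38 - 2.447 * 2.9017 = 85.28%

85.28%


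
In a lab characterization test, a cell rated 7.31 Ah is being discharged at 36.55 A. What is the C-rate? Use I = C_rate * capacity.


Rearranging: C_rate = 36.55 / 7.31 = 5C

5C


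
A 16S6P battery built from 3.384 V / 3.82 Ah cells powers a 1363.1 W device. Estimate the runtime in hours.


Step 1: E_pack = Ns * V_cell * Np * C_cell = 16 * 3.384 * 6 * 3.82 = 1241 Wh
Step 2: t = E_pack / P = 1241 / 1363.1 = 0.9104 hr

0.9104 hr


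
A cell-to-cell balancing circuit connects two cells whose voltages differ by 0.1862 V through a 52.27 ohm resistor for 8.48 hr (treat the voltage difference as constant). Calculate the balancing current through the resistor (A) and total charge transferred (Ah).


First, Ohm's law: I_bal = 0.1862 V / 52.27 ohm = 0.0035623 A
Then Q = I * t = 0.0035623 A * 8.48 hr = 0.03021 Ah

I=0.0035623 A, Q=0.03021 Ah


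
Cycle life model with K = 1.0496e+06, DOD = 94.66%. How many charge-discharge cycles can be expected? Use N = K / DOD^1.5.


DOD^1.5 = 920.98
N = K / DOD^1.5 = 1.0496e+06 / 920.98 = 1140

1140 cycles


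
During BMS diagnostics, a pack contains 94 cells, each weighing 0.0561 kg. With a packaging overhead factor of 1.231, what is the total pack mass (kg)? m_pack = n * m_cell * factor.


Cell mass sum = 94 * 0.0561 = 5.2734 kg
With overhead 1.231: m_pack = 5.2734 * 1.231 = 6.492 kg

6.492 kg


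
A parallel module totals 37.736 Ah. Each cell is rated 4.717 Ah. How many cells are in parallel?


n = C_total / C_cell = 37.736 / 4.717 = 8

8


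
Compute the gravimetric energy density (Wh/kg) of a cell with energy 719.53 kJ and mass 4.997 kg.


Convert: E = 719.53 kJ = 199.87 Wh
ED = E / m = 199.87 / 4.997 = 40.00 Wh/kg

40.00 Wh/kg


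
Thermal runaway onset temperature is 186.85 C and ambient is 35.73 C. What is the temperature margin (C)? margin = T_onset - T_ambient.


Safety margin = 186.85 C - 35.73 C = 151.12 C

151.12 C


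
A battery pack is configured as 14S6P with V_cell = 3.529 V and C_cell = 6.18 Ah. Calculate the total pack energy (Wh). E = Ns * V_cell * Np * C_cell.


E = Ns * Vcell * Np * Ccell = 14 * 3.529 * 6 * 6.18 = 1832 Wh

1832 Wh


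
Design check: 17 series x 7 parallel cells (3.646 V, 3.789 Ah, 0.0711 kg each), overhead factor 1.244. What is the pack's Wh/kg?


Step 1: V_pack = 17 * 3.646 = 61.982 V
Step 2: C_pack = 7 * 3.789 = 26.523 Ah
Step 3: E_pack = V_pack * C_pack = 61.982 * 26.523 = 1643.9 Wh
Step 4: m_pack = 17 * 7 * 0.0711 * 1.244 = 10.525 kg
Step 5: ED = E_pack / m_pack = 1643.9 / 10.525 = 156.2 Wh/kg

156.2 Wh/kg


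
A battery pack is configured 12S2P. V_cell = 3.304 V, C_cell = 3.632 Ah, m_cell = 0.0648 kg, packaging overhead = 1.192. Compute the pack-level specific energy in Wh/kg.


Step 1: V_pack = 12 * 3.304 = 39.648 V
Step 2: C_pack = 2 * 3.632 = 7.264 Ah
Step 3: E_pack = V_pack * C_pack = 39.648 * 7.264 = 288 Wh
Step 4: m_pack = 12 * 2 * 0.0648 * 1.192 = 1.8538 kg
Step 5: ED = E_pack / m_pack = 288 / 1.8538 = 155.4 Wh/kg

155.4 Wh/kg


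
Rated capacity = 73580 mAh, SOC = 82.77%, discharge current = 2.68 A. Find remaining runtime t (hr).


Convert: C_total = 73580 mAh = 73.58 Ah
Step 1: remaining = SOC/100 * C_total = 82.77/100 * 73.58 = 60.902 Ah
Step 2: t = remaining / I = 60.902 / 2.68 = 22.72 hr

22.72 hr


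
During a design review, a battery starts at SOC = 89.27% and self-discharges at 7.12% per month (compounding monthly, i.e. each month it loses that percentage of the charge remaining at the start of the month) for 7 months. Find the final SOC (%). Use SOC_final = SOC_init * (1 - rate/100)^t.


Monthly retention factor = 1 - 7.12/100 = 0.9288
Over 7 months: factor^7 = 0.59629
SOC_final = 89.27 * 0.59629 = 53.23%

53.23%


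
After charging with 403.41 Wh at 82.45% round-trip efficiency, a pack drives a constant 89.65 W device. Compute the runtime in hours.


Step 1: E_discharge = eta/100 * E_charge = 82.45/100 * 403.41 = 332.61 Wh
Step 2: t = E_discharge / P = 332.61 / 89.65 = 3.710 hr

3.710 hr


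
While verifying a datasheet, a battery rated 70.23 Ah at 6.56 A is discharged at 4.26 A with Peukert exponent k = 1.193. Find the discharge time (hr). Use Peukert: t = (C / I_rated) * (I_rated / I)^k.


Step 1: t_rated = C / I_rated = 70.23 / 6.56 = 10.706 hr
Step 2: ratio = 6.56 / 4.26 = 1.5399
Step 3: ratio^k = 1.5399^1.193 = 1.6737
Step 4: t = t_rated * ratio^k = 10.706 * 1.6737 = 17.92 hr

17.92 hr


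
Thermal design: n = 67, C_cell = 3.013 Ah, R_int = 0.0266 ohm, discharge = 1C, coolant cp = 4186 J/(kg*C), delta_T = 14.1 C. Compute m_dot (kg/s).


Step 1: I = 1 * 3.013 = 3.013 A
Step 2: Q_cell = I^2 * R = 3.013^2 * 0.0266 = 0.24148 W
Step 3: Q_total = 67 * 0.24148 = 16.179 W
Step 4: m_dot = Q_total / (cp * dT) = 16.179 / (4186 * 14.1) = 2.741e-04 kg/s

2.741e-04 kg/s


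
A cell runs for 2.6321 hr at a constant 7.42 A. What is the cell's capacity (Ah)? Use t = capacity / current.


C = I * t = 7.42 * 2.6321 = 19.53 Ah

19.53 Ah


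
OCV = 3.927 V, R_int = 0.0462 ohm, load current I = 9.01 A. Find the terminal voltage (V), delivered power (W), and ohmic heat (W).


Step 1: V_terminal = OCV - I*R = 3.927 - 9.01 * 0.0462 = 3.5107 V
Step 2: P_out = V_terminal * I = 3.5107 * 9.01 = 31.63 W
Step 3: Q = I^2 * R = 9.01^2 * 0.0462 = 3.751 W

V=3.5107 V, P=31.63 W, Q=3.751 W


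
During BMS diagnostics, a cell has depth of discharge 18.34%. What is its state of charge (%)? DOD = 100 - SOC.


SOC = 100 - DOD = 100 - 18.34 = 81.66%

81.66%


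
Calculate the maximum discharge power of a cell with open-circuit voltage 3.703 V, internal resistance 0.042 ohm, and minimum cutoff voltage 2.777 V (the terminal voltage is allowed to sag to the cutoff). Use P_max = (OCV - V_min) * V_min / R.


dV = OCV - V_min = 0.926 V (so I_max = dV / R)
P_max = dV * V_min / R = 0.926 * 2.777 / 0.042 = 61.23 W

61.23 W


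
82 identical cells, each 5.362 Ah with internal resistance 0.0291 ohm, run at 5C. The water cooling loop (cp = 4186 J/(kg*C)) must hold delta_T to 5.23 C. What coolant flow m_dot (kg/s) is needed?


Step 1: I = 5 * 5.362 = 26.81 A
Step 2: Q_cell = I^2 * R = 26.81^2 * 0.0291 = 20.916 W
Step 3: Q_total = 82 * 20.916 = 1715.1 W
Step 4: m_dot = Q_total / (cp * dT) = 1715.1 / (4186 * 5.23) = 0.07834 kg/s

0.07834 kg/s


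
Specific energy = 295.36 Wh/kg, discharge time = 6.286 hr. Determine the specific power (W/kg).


P_specific = E / t = 295.36 / 6.286 = 46.99 W/kg

46.99 W/kg


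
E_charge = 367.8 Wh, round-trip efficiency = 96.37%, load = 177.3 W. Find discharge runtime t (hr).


Step 1: E_discharge = eta/100 * E_charge = 96.37/100 * 367.8 = 354.45 Wh
Step 2: t = E_discharge / P = 354.45 / 177.3 = 1.999 hr

1.999 hr


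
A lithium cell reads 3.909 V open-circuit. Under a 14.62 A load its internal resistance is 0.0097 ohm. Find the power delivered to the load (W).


Step 1: V_terminal = OCV - I*R = 3.909 - 14.62 * 0.0097 = 3.7672 V
Step 2: P_out = V_terminal * I = 3.7672 * 14.62 = 55.08 W

55.08 W


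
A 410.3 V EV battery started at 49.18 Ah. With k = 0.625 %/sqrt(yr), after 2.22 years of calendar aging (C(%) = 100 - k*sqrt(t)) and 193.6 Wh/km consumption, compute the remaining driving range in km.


Step 1: capacity retention = 100 - 0.625 * sqrt(2.22) = 100 - 0.625 * 1.49 = 99.069%
Step 2: C_now = 49.18 * 99.069/100 = 48.722 Ah
Step 3: E_pack = V * C_now = 410.3 * 48.722 = 19991 Wh
Step 4: range = E_pack / consumption = 19991 / 193.6 = 103.3 km

103.3 km


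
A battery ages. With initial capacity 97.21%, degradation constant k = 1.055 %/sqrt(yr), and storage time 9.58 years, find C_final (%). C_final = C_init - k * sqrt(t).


Step 1: sqrt(9.58 yr) = 3.0952
Step 2: drop = 1.055 * 3.0952 = 3.2654
Step 3: C_final = 97.21 - 3.2654 = 93.94%

93.94%


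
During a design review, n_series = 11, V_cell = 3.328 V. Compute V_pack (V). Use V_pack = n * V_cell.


With 11 cells in series at 3.328 V each, V_pack = 36.608 V

36.608 V


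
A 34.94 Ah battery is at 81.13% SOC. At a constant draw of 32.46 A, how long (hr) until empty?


Step 1: remaining = SOC/100 * C_total = 81.13/100 * 34.94 = 28.347 Ah
Step 2: t = remaining / I = 28.347 / 32.46 = 0.8733 hr

0.8733 hr


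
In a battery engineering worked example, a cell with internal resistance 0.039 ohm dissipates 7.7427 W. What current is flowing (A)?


I = sqrt(Q / R) = sqrt(7.7427 / 0.039) = sqrt(198.53) = 14.09 A

14.09 A


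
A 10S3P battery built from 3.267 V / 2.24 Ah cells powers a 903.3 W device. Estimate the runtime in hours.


Step 1: E_pack = Ns * V_cell * Np * C_cell = 10 * 3.267 * 3 * 2.24 = 219.54 Wh
Step 2: t = E_pack / P = 219.54 / 903.3 = 0.2430 hr

0.2430 hr


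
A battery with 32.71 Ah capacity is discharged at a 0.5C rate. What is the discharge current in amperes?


I = C_rate * capacity = 0.5 * 32.71 = 16.355 A

16.355 A


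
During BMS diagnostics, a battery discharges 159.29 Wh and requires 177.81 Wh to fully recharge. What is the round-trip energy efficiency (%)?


Round-trip efficiency = 159.29/177.81 * 100% = 89.58%

89.58%


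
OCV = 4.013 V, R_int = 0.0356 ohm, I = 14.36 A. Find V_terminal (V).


IR drop = 14.36 * 0.0356 = 0.51122 V
V = 4.013 - 0.51122 = 3.502 V

3.502 V


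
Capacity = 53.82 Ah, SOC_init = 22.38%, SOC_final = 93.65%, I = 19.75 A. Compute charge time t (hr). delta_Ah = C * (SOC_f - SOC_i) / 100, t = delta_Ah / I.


Step 1: dSOC = 93.65% - 22.38% = 71.27%
Step 2: delta_Ah = 53.82 * 71.27 / 100 = 38.358 Ah
Step 3: t = 38.358 / 19.75 = 1.942 hr

1.942 hr


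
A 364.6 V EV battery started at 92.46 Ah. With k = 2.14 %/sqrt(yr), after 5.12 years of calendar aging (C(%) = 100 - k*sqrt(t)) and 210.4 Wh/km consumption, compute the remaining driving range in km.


Step 1: capacity retention = 100 - 2.14 * sqrt(5.12) = 100 - 2.14 * 2.2627 = 95.158%
Step 2: C_now = 92.46 * 95.158/100 = 87.983 Ah
Step 3: E_pack = V * C_now = 364.6 * 87.983 = 32079 Wh
Step 4: range = E_pack / consumption = 32079 / 210.4 = 152.5 km

152.5 km


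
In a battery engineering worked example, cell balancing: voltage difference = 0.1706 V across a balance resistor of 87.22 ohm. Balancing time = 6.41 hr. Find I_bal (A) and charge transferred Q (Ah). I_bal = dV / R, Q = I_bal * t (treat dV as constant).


I_bal = dV / R = 0.1706 / 87.22 = 0.001956 A
Q = I_bal * t = 0.001956 * 6.41 = 0.01254 Ah

I=0.001956 A, Q=0.01254 Ah


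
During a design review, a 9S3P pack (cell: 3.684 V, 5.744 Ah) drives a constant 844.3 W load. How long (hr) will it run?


Step 1: E_pack = Ns * V_cell * Np * C_cell = 9 * 3.684 * 3 * 5.744 = 571.34 Wh
Step 2: t = E_pack / P = 571.34 / 844.3 = 0.6767 hr

0.6767 hr


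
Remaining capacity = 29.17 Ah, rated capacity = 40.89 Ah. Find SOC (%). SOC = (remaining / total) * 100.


SOC = (remaining / total) * 100 = (29.17 / 40.89) * 100 = 71.34%

71.34%


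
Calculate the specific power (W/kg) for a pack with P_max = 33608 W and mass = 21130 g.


Convert: m = 21130 g = 21.13 kg
Specific power = 33608 W / 21.13 kg = 1591 W/kg

1591 W/kg


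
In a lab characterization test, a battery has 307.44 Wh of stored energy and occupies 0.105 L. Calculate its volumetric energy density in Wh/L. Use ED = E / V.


ED = E / V = 307.44 / 0.105 = 2928 Wh/L

2928 Wh/L


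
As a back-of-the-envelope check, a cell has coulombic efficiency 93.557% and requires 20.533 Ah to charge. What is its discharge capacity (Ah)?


Q_dis = eta/100 * Q_chg = 93.557/100 * 20.533 = 19.21 Ah

19.21 Ah


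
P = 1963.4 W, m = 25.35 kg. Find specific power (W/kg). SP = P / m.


SP = P / m = 1963.4 / 25.35 = 77.45 W/kg

77.45 W/kg


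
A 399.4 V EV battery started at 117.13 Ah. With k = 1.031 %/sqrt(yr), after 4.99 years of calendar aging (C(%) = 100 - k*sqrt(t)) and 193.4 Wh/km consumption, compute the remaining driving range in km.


Step 1: capacity retention = 100 - 1.031 * sqrt(4.99) = 100 - 1.031 * 2.2338 = 97.697%
Step 2: C_now = 117.13 * 97.697/100 = 114.43 Ah
Step 3: E_pack = V * C_now = 399.4 * 114.43 = 45703 Wh
Step 4: range = E_pack / consumption = 45703 / 193.4 = 236.3 km

236.3 km


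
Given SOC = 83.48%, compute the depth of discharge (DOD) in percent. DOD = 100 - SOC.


DOD = 100 - SOC = 100 - 83.48 = 16.52%

16.52%


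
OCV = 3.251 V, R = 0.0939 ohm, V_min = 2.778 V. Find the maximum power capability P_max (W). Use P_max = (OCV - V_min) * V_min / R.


P_max = (OCV - V_min) * V_min / R = (3.251 - 2.778) * 2.778 / 0.0939 = 0.473 * 2.778 / 0.0939 = 13.99 W

13.99 W


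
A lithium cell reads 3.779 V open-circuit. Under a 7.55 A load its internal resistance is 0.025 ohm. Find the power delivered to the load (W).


Step 1: V_terminal = OCV - I*R = 3.779 - 7.55 * 0.025 = 3.5903 V
Step 2: P_out = V_terminal * I = 3.5903 * 7.55 = 27.11 W

27.11 W


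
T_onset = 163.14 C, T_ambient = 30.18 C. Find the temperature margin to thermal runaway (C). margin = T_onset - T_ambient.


margin = T_onset - T_ambient = 163.14 - 30.18 = 132.96 C

132.96 C


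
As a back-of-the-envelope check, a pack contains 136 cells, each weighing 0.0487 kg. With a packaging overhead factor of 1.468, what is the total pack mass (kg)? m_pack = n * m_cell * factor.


m_pack = n * m_cell * overhead = 136 * 0.0487 * 1.468 = 9.723 kg

9.723 kg


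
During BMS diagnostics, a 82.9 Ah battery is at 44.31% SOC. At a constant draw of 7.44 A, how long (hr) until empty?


Step 1: remaining = SOC/100 * C_total = 44.31/100 * 82.9 = 36.733 Ah
Step 2: t = remaining / I = 36.733 / 7.44 = 4.937 hr

4.937 hr


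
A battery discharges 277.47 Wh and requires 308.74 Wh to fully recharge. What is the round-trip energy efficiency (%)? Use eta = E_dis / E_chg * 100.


Round-trip efficiency = 277.47/308.74 * 100% = 89.87%

89.87%


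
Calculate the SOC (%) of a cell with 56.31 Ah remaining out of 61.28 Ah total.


SOC% = 56.31 / 61.28 * 100 = 91.89%

91.89%


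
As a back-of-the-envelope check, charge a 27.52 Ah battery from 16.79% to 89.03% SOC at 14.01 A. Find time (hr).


Step 1: dSOC = 89.03% - 16.79% = 72.24%
Step 2: delta_Ah = 27.52 * 72.24 / 100 = 19.88 Ah
Step 3: t = 19.88 / 14.01 = 1.419 hr

1.419 hr


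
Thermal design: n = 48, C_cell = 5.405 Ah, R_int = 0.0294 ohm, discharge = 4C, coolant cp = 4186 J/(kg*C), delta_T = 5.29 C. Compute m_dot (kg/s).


Step 1: I = 4 * 5.405 = 21.62 A
Step 2: Q_cell = I^2 * R = 21.62^2 * 0.0294 = 13.742 W
Step 3: Q_total = 48 * 13.742 = 659.62 W
Step 4: m_dot = Q_total / (cp * dT) = 659.62 / (4186 * 5.29) = 0.02979 kg/s

0.02979 kg/s


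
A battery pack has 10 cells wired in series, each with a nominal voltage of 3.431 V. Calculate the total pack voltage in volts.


V_pack = n * V_cell = 10 * 3.431 = 34.31 V

34.31 V


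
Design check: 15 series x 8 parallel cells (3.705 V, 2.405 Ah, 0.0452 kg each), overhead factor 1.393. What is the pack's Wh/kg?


Step 1: V_pack = 15 * 3.705 = 55.575 V
Step 2: C_pack = 8 * 2.405 = 19.24 Ah
Step 3: E_pack = V_pack * C_pack = 55.575 * 19.24 = 1069.3 Wh
Step 4: m_pack = 15 * 8 * 0.0452 * 1.393 = 7.5556 kg
Step 5: ED = E_pack / m_pack = 1069.3 / 7.5556 = 141.5 Wh/kg

141.5 Wh/kg


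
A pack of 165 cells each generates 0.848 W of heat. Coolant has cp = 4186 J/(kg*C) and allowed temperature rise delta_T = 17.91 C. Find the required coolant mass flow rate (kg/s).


Q_total = 165 * 0.848 = 139.92 W
m_dot = Q_total / (cp * dT) = 139.92 / (4186 * 17.91) = 0.001866 kg/s

0.001866 kg/s


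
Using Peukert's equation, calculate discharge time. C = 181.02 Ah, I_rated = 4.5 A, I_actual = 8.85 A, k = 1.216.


t_rated = C / I_rated = 181.02 / 4.5 = 40.227 hr
(I_rated/I)^k = (0.50847)^1.216 = 0.43936
t = t_rated * (I_rated/I)^k = 40.227 * 0.43936 = 17.67 hr

17.67 hr


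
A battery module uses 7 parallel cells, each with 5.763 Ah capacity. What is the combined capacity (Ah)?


C_total = 7 * 5.763 = 40.341 Ah

40.341 Ah


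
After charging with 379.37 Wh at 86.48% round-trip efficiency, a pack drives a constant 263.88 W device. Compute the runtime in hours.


Step 1: E_discharge = eta/100 * E_charge = 86.48/100 * 379.37 = 328.08 Wh
Step 2: t = E_discharge / P = 328.08 / 263.88 = 1.243 hr

1.243 hr


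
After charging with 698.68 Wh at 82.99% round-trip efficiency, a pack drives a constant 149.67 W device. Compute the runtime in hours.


Step 1: E_discharge = eta/100 * E_charge = 82.99/100 * 698.68 = 579.83 Wh
Step 2: t = E_discharge / P = 579.83 / 149.67 = 3.874 hr

3.874 hr


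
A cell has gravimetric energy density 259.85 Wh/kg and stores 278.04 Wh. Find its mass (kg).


m = E / ED = 278.04 / 259.85 = 1.070 kg

1.070 kg


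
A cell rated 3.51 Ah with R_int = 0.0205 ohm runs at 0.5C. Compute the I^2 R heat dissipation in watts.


Step 1: I = C_rate * capacity = 0.5 * 3.51 = 1.755 A
Step 2: Q = I^2 * R = 1.755^2 * 0.0205 = 3.08 * 0.0205 = 0.06314 W

0.06314 W


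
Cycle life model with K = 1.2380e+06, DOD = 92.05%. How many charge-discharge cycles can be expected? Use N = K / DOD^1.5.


Step 1: DOD^1.5 = 92.05^1.5 = 883.15
Step 2: N = 1.2380e+06 / 883.15 = 1402 cycles

1402 cycles


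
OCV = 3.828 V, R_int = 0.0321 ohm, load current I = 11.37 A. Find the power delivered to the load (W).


Step 1: V_terminal = OCV - I*R = 3.828 - 11.37 * 0.0321 = 3.463 V
Step 2: P_out = V_terminal * I = 3.463 * 11.37 = 39.37 W

39.37 W


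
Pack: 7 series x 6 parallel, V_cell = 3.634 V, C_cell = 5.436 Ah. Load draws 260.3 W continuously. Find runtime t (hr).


Step 1: E_pack = Ns * V_cell * Np * C_cell = 7 * 3.634 * 6 * 5.436 = 829.69 Wh
Step 2: t = E_pack / P = 829.69 / 260.3 = 3.187 hr

3.187 hr


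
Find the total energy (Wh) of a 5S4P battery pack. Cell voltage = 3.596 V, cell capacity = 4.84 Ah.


E = Ns * Vcell * Np * Ccell = 5 * 3.596 * 4 * 4.84 = 348.1 Wh

348.1 Wh


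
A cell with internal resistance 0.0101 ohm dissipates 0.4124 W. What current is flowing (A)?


I = sqrt(Q / R) = sqrt(0.4124 / 0.0101) = sqrt(40.832) = 6.390 A

6.390 A


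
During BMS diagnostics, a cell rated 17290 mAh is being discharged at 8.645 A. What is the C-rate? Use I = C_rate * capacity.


Convert: capacity = 17290 mAh = 17.29 Ah
C_rate = I / capacity = 8.645 / 17.29 = 0.5C

0.5C


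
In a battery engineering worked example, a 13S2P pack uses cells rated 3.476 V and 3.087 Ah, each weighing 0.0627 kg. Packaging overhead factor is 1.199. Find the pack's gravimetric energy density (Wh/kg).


Step 1: V_pack = 13 * 3.476 = 45.188 V
Step 2: C_pack = 2 * 3.087 = 6.174 Ah
Step 3: E_pack = V_pack * C_pack = 45.188 * 6.174 = 278.99 Wh
Step 4: m_pack = 13 * 2 * 0.0627 * 1.199 = 1.9546 kg
Step 5: ED = E_pack / m_pack = 278.99 / 1.9546 = 142.7 Wh/kg

142.7 Wh/kg


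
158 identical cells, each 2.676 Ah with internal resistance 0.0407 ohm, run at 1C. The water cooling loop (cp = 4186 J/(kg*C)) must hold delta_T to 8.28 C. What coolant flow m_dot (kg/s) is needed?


Step 1: I = 1 * 2.676 = 2.676 A
Step 2: Q_cell = I^2 * R = 2.676^2 * 0.0407 = 0.29145 W
Step 3: Q_total = 158 * 0.29145 = 46.049 W
Step 4: m_dot = Q_total / (cp * dT) = 46.049 / (4186 * 8.28) = 0.001329 kg/s

0.001329 kg/s


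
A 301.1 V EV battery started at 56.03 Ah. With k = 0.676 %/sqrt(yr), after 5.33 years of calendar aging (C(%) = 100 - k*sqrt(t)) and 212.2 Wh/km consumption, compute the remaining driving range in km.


Step 1: capacity retention = 100 - 0.676 * sqrt(5.33) = 100 - 0.676 * 2.3087 = 98.439%
Step 2: C_now = 56.03 * 98.439/100 = 55.155 Ah
Step 3: E_pack = V * C_now = 301.1 * 55.155 = 16607 Wh
Step 4: range = E_pack / consumption = 16607 / 212.2 = 78.26 km

78.26 km


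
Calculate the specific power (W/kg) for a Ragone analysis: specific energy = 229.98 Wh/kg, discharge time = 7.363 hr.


P_specific = E / t = 229.98 / 7.363 = 31.23 W/kg

31.23 W/kg


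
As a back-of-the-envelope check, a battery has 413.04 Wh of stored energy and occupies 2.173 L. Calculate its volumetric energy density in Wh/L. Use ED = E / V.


Volumetric ED = 413.04 Wh / 2.173 L = 190.1 Wh/L

190.1 Wh/L


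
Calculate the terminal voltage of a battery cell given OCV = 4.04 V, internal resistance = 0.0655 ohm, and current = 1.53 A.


V = OCV - I*R = 4.04 - 1.53 * 0.0655 = 3.940 V

3.940 V


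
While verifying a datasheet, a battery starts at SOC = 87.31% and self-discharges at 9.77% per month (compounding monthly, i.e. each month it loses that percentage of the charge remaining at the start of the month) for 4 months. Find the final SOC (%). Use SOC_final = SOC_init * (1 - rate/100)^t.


Monthly retention factor = 1 - 9.77/100 = 0.9023
Over 4 months: factor^4 = 0.66283
SOC_final = 87.31 * 0.66283 = 57.87%

57.87%


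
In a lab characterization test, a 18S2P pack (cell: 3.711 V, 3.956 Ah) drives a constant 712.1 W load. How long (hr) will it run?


Step 1: E_pack = Ns * V_cell * Np * C_cell = 18 * 3.711 * 2 * 3.956 = 528.51 Wh
Step 2: t = E_pack / P = 528.51 / 712.1 = 0.7422 hr

0.7422 hr


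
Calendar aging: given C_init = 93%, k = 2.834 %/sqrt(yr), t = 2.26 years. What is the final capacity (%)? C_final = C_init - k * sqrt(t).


Step 1: sqrt(2.26 yr) = 1.5033
Step 2: drop = 2.834 * 1.5033 = 4.2604
Step 3: C_final = 93 - 4.2604 = 88.74%

88.74%


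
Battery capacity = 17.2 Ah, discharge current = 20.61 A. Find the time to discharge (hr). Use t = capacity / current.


t = capacity / current = 17.2 / 20.61 = 0.8345 hr

0.8345 hr


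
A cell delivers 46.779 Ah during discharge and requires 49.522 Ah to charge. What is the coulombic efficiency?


eta_c = Q_dis / Q_chg * 100 = 46.779 / 49.522 * 100 = 94.46%

94.46%


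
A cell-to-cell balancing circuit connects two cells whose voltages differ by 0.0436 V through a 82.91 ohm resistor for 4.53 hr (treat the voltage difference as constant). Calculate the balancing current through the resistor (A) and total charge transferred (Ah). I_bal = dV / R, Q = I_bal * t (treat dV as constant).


I_bal = dV / R = 0.0436 / 82.91 = 5.2587e-04 A
Q = I_bal * t = 5.2587e-04 * 4.53 = 0.002382 Ah

I=5.2587e-04 A, Q=0.002382 Ah


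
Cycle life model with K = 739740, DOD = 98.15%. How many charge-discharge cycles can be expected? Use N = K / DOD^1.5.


DOD^1.5 = 972.38
N = K / DOD^1.5 = 739740 / 972.38 = 760.8

760.8 cycles


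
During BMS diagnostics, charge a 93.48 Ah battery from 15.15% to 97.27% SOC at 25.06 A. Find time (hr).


delta_Ah = 93.48 * (97.27 - 15.15) / 100 = 76.766 Ah
t = delta_Ah / I = 76.766 / 25.06 = 3.063 hr

3.063 hr
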